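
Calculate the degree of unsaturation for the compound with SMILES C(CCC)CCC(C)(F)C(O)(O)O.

0

Molecular formula from the SMILES: C9H19FO3.
DoU = (2C + 2 + N − H − X)/2 = (2·9 + 2 + 0 − 19 − 1)/2 = 0/2 = 0.
(Structurally: 0 ring(s) + 0 π bond(s) = 0.)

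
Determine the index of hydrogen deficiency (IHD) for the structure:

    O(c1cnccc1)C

Molecular formula from the SMILES: C6H7NO.
DoU = (2C + 2 + N − H − X)/2 = (2·6 + 2 + 1 − 7 − 0)/2 = 8/2 = 4.
(Structurally: 1 ring(s) + 3 π bond(s) = 4.)

4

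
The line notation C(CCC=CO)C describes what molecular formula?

C6H12O

Heavy atoms from the SMILES: 6 C, 1 O.
Implicit hydrogens by atom environment:
  3 × C: 2 H each → 6
  2 × C: 1 H each → 2
  1 × C: 3 H
  1 × O: 1 H
  Total hydrogens = 12.
Molecular formula: C6H12O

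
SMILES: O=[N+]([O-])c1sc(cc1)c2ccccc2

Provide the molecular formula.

Heavy atoms from the SMILES: 10 C, 1 N, 2 O, 1 S.
Implicit hydrogens by atom environment:
  7 × C (aromatic): 1 H each → 7
  3 × C (aromatic): no H
  1 × N (charge +1): no H
  1 × O: no H
  1 × O (charge -1): no H
  1 × S (aromatic): no H
  Total hydrogens = 7.
Molecular formula: C10H7NO2S

C10H7NO2S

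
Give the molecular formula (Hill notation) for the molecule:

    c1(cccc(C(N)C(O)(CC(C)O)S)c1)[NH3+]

Heavy atoms from the SMILES: 11 C, 2 N, 2 O, 1 S.
Implicit hydrogens by atom environment:
  4 × C (aromatic): 1 H each → 4
  2 × C: 1 H each → 2
  2 × C (aromatic): no H
  2 × O: 1 H each → 2
  1 × C: 3 H
  1 × C: 2 H
  1 × C: no H
  1 × N (charge +1): 3 H
  1 × N: 2 H
  1 × S: 1 H
  Total hydrogens = 19.
Net charge +1.
Molecular formula: C11H19N2O2S+

C11H19N2O2S+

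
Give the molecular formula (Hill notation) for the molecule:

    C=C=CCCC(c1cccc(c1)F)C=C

Heavy atoms from the SMILES: 14 C, 1 F.
Implicit hydrogens by atom environment:
  4 × C: 2 H each → 8
  4 × C (aromatic): 1 H each → 4
  3 × C: 1 H each → 3
  2 × C (aromatic): no H
  1 × C: no H
  1 × F: no H
  Total hydrogens = 15.
Molecular formula: C14H15F

C14H15F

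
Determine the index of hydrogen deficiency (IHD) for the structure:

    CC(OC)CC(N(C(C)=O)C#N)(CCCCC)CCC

3

Molecular formula from the SMILES: C16H30N2O2.
DoU = (2C + 2 + N − H − X)/2 = (2·16 + 2 + 2 − 30 − 0)/2 = 6/2 = 3.
(Structurally: 0 ring(s) + 3 π bond(s) = 3.)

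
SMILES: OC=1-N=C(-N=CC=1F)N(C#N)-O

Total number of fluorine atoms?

The symbol for fluorine appears 1 time in the SMILES.

1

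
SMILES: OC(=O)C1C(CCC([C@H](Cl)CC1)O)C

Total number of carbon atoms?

The symbol for carbon appears 10 times in the SMILES. (Cl is a single chlorine, not C + l.)

10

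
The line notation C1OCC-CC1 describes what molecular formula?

Heavy atoms from the SMILES: 5 C, 1 O.
Implicit hydrogens by atom environment:
  5 × C: 2 H each → 10
  1 × O: no H
  Total hydrogens = 10.
Molecular formula: C5H10O

C5H10O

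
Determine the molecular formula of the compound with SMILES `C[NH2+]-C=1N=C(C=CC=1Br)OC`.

C7H10BrN2O+

Heavy atoms from the SMILES: 1 Br, 7 C, 2 N, 1 O.
Implicit hydrogens by atom environment:
  3 × C (aromatic): no H
  2 × C: 3 H each → 6
  2 × C (aromatic): 1 H each → 2
  1 × Br: no H
  1 × N (charge +1): 2 H
  1 × N (aromatic): no H
  1 × O: no H
  Total hydrogens = 10.
Net charge +1.
Molecular formula: C7H10BrN2O+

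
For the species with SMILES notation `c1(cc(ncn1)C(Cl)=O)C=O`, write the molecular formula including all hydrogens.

C6H3ClN2O2

Heavy atoms from the SMILES: 6 C, 1 Cl, 2 N, 2 O.
Implicit hydrogens by atom environment:
  2 × C (aromatic): 1 H each → 2
  2 × C (aromatic): no H
  2 × N (aromatic): no H
  2 × O: no H
  1 × C: 1 H
  1 × C: no H
  1 × Cl: no H
  Total hydrogens = 3.
Molecular formula: C6H3ClN2O2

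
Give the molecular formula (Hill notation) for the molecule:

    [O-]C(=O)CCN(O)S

C3H6NO3S-

Heavy atoms from the SMILES: 3 C, 1 N, 3 O, 1 S.
Implicit hydrogens by atom environment:
  2 × C: 2 H each → 4
  1 × C: no H
  1 × N: no H
  1 × O: 1 H
  1 × O: no H
  1 × O (charge -1): no H
  1 × S: 1 H
  Total hydrogens = 6.
Net charge -1.
Molecular formula: C3H6NO3S-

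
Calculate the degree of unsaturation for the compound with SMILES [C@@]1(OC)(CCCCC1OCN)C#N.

Molecular formula from the SMILES: C9H16N2O2.
DoU = (2C + 2 + N − H − X)/2 = (2·9 + 2 + 2 − 16 − 0)/2 = 6/2 = 3.
(Structurally: 1 ring(s) + 2 π bond(s) = 3.)

3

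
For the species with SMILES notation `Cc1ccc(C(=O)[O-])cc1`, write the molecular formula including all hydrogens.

Heavy atoms from the SMILES: 8 C, 2 O.
Implicit hydrogens by atom environment:
  4 × C (aromatic): 1 H each → 4
  2 × C (aromatic): no H
  1 × C: 3 H
  1 × C: no H
  1 × O: no H
  1 × O (charge -1): no H
  Total hydrogens = 7.
Net charge -1.
Molecular formula: C8H7O2-

C8H7O2-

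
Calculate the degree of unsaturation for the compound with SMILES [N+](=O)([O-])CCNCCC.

1

Molecular formula from the SMILES: C5H12N2O2.
DoU = (2C + 2 + N − H − X)/2 = (2·5 + 2 + 2 − 12 − 0)/2 = 2/2 = 1.
(Structurally: 0 ring(s) + 1 π bond(s) = 1.)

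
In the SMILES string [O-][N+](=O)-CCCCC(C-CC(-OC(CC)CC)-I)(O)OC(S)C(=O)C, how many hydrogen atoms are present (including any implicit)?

30

Hydrogens are implicit in SMILES; fill each atom to its normal valence:
  8 × C: 2 H each → 16
  4 × O: no H
  3 × C: 3 H each → 9
  3 × C: 1 H each → 3
  2 × C: no H
  1 × I: no H
  1 × N (charge +1): no H
  1 × O: 1 H
  1 × O (charge -1): no H
  1 × S: 1 H
  Total hydrogens = 30.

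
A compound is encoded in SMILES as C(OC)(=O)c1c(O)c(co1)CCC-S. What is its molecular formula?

Heavy atoms from the SMILES: 9 C, 4 O, 1 S.
Implicit hydrogens by atom environment:
  3 × C: 2 H each → 6
  3 × C (aromatic): no H
  2 × O: no H
  1 × C: 3 H
  1 × C (aromatic): 1 H
  1 × C: no H
  1 × O: 1 H
  1 × O (aromatic): no H
  1 × S: 1 H
  Total hydrogens = 12.
Molecular formula: C9H12O4S

C9H12O4S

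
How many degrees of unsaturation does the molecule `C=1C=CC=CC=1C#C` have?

6

Molecular formula from the SMILES: C8H6.
DoU = (2C + 2 + N − H − X)/2 = (2·8 + 2 + 0 − 6 − 0)/2 = 12/2 = 6.
(Structurally: 1 ring(s) + 5 π bond(s) = 6.)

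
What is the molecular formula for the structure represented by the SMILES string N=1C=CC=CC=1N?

Heavy atoms from the SMILES: 5 C, 2 N.
Implicit hydrogens by atom environment:
  4 × C (aromatic): 1 H each → 4
  1 × C (aromatic): no H
  1 × N: 2 H
  1 × N (aromatic): no H
  Total hydrogens = 6.
Molecular formula: C5H6N2

C5H6N2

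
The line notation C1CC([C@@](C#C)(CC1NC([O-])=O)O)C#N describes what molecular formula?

C10H11N2O3-

Heavy atoms from the SMILES: 10 C, 2 N, 3 O.
Implicit hydrogens by atom environment:
  4 × C: no H
  3 × C: 2 H each → 6
  3 × C: 1 H each → 3
  1 × N: 1 H
  1 × N: no H
  1 × O: 1 H
  1 × O: no H
  1 × O (charge -1): no H
  Total hydrogens = 11.
Net charge -1.
Molecular formula: C10H11N2O3-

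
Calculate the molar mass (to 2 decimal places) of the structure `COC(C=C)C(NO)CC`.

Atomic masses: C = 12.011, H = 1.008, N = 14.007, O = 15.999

145.20

Molecular formula: C7H15NO2.
M = 7×12.011 + 15×1.008 + 1×14.007 + 2×15.999 = 145.20 g/mol.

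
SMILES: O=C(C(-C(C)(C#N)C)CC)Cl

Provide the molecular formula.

Heavy atoms from the SMILES: 8 C, 1 Cl, 1 N, 1 O.
Implicit hydrogens by atom environment:
  3 × C: 3 H each → 9
  3 × C: no H
  1 × C: 2 H
  1 × C: 1 H
  1 × Cl: no H
  1 × N: no H
  1 × O: no H
  Total hydrogens = 12.
Molecular formula: C8H12ClNO

C8H12ClNO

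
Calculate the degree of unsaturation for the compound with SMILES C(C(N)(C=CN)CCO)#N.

3

Molecular formula from the SMILES: C6H11N3O.
DoU = (2C + 2 + N − H − X)/2 = (2·6 + 2 + 3 − 11 − 0)/2 = 6/2 = 3.
(Structurally: 0 ring(s) + 3 π bond(s) = 3.)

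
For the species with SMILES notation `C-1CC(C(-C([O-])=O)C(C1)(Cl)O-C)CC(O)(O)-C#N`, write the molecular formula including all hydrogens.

Heavy atoms from the SMILES: 11 C, 1 Cl, 1 N, 5 O.
Implicit hydrogens by atom environment:
  4 × C: 2 H each → 8
  4 × C: no H
  2 × C: 1 H each → 2
  2 × O: 1 H each → 2
  2 × O: no H
  1 × C: 3 H
  1 × Cl: no H
  1 × N: no H
  1 × O (charge -1): no H
  Total hydrogens = 15.
Net charge -1.
Molecular formula: C11H15ClNO5-

C11H15ClNO5-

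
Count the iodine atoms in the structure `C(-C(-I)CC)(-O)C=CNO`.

1

The symbol for iodine appears 1 time in the SMILES.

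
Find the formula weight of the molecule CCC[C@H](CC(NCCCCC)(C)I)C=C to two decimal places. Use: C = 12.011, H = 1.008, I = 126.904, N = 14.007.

Molecular formula: C14H28IN.
M = 14×12.011 + 28×1.008 + 1×126.904 + 1×14.007 = 337.29 g/mol.

337.29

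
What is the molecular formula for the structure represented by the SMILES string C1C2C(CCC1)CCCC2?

C10H18

Heavy atoms from the SMILES: 10 C.
Implicit hydrogens by atom environment:
  8 × C: 2 H each → 16
  2 × C: 1 H each → 2
  Total hydrogens = 18.
Molecular formula: C10H18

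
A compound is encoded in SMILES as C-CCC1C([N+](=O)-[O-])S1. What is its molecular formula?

C5H9NO2S

Heavy atoms from the SMILES: 5 C, 1 N, 2 O, 1 S.
Implicit hydrogens by atom environment:
  2 × C: 2 H each → 4
  2 × C: 1 H each → 2
  1 × C: 3 H
  1 × N (charge +1): no H
  1 × O: no H
  1 × O (charge -1): no H
  1 × S: no H
  Total hydrogens = 9.
Molecular formula: C5H9NO2S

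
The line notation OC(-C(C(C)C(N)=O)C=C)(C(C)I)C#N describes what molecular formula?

Heavy atoms from the SMILES: 10 C, 1 I, 2 N, 2 O.
Implicit hydrogens by atom environment:
  4 × C: 1 H each → 4
  3 × C: no H
  2 × C: 3 H each → 6
  1 × C: 2 H
  1 × I: no H
  1 × N: 2 H
  1 × N: no H
  1 × O: 1 H
  1 × O: no H
  Total hydrogens = 15.
Molecular formula: C10H15IN2O2

C10H15IN2O2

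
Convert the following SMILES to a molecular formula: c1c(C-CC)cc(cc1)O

Heavy atoms from the SMILES: 9 C, 1 O.
Implicit hydrogens by atom environment:
  4 × C (aromatic): 1 H each → 4
  2 × C: 2 H each → 4
  2 × C (aromatic): no H
  1 × C: 3 H
  1 × O: 1 H
  Total hydrogens = 12.
Molecular formula: C9H12O

C9H12O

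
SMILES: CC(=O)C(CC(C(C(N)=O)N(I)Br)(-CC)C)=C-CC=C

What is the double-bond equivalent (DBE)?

4

Molecular formula from the SMILES: C14H22BrIN2O2.
DoU = (2C + 2 + N − H − X)/2 = (2·14 + 2 + 2 − 22 − 2)/2 = 8/2 = 4.
(Structurally: 0 ring(s) + 4 π bond(s) = 4.)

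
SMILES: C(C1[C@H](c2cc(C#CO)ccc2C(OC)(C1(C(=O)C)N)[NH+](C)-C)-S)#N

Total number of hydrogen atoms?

Hydrogens are implicit in SMILES; fill each atom to its normal valence:
  6 × C: no H
  4 × C: 3 H each → 12
  3 × C (aromatic): 1 H each → 3
  3 × C (aromatic): no H
  2 × C: 1 H each → 2
  2 × O: no H
  1 × N: 2 H
  1 × N (charge +1): 1 H
  1 × N: no H
  1 × O: 1 H
  1 × S: 1 H
  Total hydrogens = 22.

22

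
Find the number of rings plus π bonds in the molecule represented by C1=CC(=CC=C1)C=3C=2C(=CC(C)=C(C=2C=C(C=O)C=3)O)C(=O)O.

13

Molecular formula from the SMILES: C19H14O4.
DoU = (2C + 2 + N − H − X)/2 = (2·19 + 2 + 0 − 14 − 0)/2 = 26/2 = 13.
(Structurally: 3 ring(s) + 10 π bond(s) = 13.)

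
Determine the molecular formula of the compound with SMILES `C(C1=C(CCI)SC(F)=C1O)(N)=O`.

C7H7FINO2S

Heavy atoms from the SMILES: 7 C, 1 F, 1 I, 1 N, 2 O, 1 S.
Implicit hydrogens by atom environment:
  4 × C (aromatic): no H
  2 × C: 2 H each → 4
  1 × C: no H
  1 × F: no H
  1 × I: no H
  1 × N: 2 H
  1 × O: 1 H
  1 × O: no H
  1 × S (aromatic): no H
  Total hydrogens = 7.
Molecular formula: C7H7FINO2S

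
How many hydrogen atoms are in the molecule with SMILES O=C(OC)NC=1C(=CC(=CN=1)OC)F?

Hydrogens are implicit in SMILES; fill each atom to its normal valence:
  3 × C (aromatic): no H
  3 × O: no H
  2 × C: 3 H each → 6
  2 × C (aromatic): 1 H each → 2
  1 × C: no H
  1 × F: no H
  1 × N: 1 H
  1 × N (aromatic): no H
  Total hydrogens = 9.

9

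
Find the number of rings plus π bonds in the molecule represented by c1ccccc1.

4

Molecular formula from the SMILES: C6H6.
DoU = (2C + 2 + N − H − X)/2 = (2·6 + 2 + 0 − 6 − 0)/2 = 8/2 = 4.
(Structurally: 1 ring(s) + 3 π bond(s) = 4.)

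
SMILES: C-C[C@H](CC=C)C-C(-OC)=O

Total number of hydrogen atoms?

16

Hydrogens are implicit in SMILES; fill each atom to its normal valence:
  4 × C: 2 H each → 8
  2 × C: 3 H each → 6
  2 × C: 1 H each → 2
  2 × O: no H
  1 × C: no H
  Total hydrogens = 16.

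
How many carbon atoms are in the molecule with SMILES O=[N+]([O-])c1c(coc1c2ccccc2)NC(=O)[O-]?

The symbol for carbon appears 11 times in the SMILES. Lowercase c denotes aromatic carbon and counts toward C.

11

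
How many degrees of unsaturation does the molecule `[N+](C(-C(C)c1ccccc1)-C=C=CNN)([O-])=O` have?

Molecular formula from the SMILES: C12H15N3O2.
DoU = (2C + 2 + N − H − X)/2 = (2·12 + 2 + 3 − 15 − 0)/2 = 14/2 = 7.
(Structurally: 1 ring(s) + 6 π bond(s) = 7.)

7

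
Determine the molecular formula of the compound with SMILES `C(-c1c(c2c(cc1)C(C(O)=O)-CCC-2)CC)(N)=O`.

Heavy atoms from the SMILES: 14 C, 1 N, 3 O.
Implicit hydrogens by atom environment:
  4 × C: 2 H each → 8
  4 × C (aromatic): no H
  2 × C (aromatic): 1 H each → 2
  2 × C: no H
  2 × O: no H
  1 × C: 3 H
  1 × C: 1 H
  1 × N: 2 H
  1 × O: 1 H
  Total hydrogens = 17.
Molecular formula: C14H17NO3

C14H17NO3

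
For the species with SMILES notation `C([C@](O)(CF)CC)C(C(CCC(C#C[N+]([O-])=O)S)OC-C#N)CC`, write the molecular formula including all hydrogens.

Heavy atoms from the SMILES: 16 C, 1 F, 2 N, 4 O, 1 S.
Implicit hydrogens by atom environment:
  7 × C: 2 H each → 14
  4 × C: no H
  3 × C: 1 H each → 3
  2 × C: 3 H each → 6
  2 × O: no H
  1 × F: no H
  1 × N: no H
  1 × N (charge +1): no H
  1 × O: 1 H
  1 × O (charge -1): no H
  1 × S: 1 H
  Total hydrogens = 25.
Molecular formula: C16H25FN2O4S

C16H25FN2O4S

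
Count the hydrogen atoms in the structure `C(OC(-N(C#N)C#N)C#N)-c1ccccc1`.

Hydrogens are implicit in SMILES; fill each atom to its normal valence:
  5 × C (aromatic): 1 H each → 5
  4 × N: no H
  3 × C: no H
  1 × C: 2 H
  1 × C: 1 H
  1 × C (aromatic): no H
  1 × O: no H
  Total hydrogens = 8.

8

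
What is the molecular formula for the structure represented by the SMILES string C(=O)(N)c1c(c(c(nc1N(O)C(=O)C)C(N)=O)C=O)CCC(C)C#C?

C16H18N4O5

Heavy atoms from the SMILES: 16 C, 4 N, 5 O.
Implicit hydrogens by atom environment:
  5 × C (aromatic): no H
  4 × C: no H
  4 × O: no H
  3 × C: 1 H each → 3
  2 × C: 3 H each → 6
  2 × C: 2 H each → 4
  2 × N: 2 H each → 4
  1 × N (aromatic): no H
  1 × N: no H
  1 × O: 1 H
  Total hydrogens = 18.
Molecular formula: C16H18N4O5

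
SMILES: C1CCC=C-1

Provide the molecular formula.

Heavy atoms from the SMILES: 5 C.
Implicit hydrogens by atom environment:
  3 × C: 2 H each → 6
  2 × C: 1 H each → 2
  Total hydrogens = 8.
Molecular formula: C5H8

C5H8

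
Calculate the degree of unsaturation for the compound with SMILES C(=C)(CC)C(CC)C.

1

Molecular formula from the SMILES: C8H16.
DoU = (2C + 2 + N − H − X)/2 = (2·8 + 2 + 0 − 16 − 0)/2 = 2/2 = 1.
(Structurally: 0 ring(s) + 1 π bond(s) = 1.)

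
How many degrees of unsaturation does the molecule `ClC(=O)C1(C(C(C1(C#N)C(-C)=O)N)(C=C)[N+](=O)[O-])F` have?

7

Molecular formula from the SMILES: C10H9ClFN3O4.
DoU = (2C + 2 + N − H − X)/2 = (2·10 + 2 + 3 − 9 − 2)/2 = 14/2 = 7.
(Structurally: 1 ring(s) + 6 π bond(s) = 7.)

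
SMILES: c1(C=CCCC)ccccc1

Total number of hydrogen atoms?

Hydrogens are implicit in SMILES; fill each atom to its normal valence:
  5 × C (aromatic): 1 H each → 5
  2 × C: 2 H each → 4
  2 × C: 1 H each → 2
  1 × C: 3 H
  1 × C (aromatic): no H
  Total hydrogens = 14.

14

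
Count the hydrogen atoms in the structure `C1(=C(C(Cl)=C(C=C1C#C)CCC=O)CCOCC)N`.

18

Hydrogens are implicit in SMILES; fill each atom to its normal valence:
  5 × C: 2 H each → 10
  5 × C (aromatic): no H
  2 × C: 1 H each → 2
  2 × O: no H
  1 × C: 3 H
  1 × C (aromatic): 1 H
  1 × C: no H
  1 × Cl: no H
  1 × N: 2 H
  Total hydrogens = 18.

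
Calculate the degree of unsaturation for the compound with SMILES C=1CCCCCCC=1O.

Molecular formula from the SMILES: C8H14O.
DoU = (2C + 2 + N − H − X)/2 = (2·8 + 2 + 0 − 14 − 0)/2 = 4/2 = 2.
(Structurally: 1 ring(s) + 1 π bond(s) = 2.)

2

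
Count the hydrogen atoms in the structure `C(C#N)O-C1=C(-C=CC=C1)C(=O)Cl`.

Hydrogens are implicit in SMILES; fill each atom to its normal valence:
  4 × C (aromatic): 1 H each → 4
  2 × C (aromatic): no H
  2 × C: no H
  2 × O: no H
  1 × C: 2 H
  1 × Cl: no H
  1 × N: no H
  Total hydrogens = 6.

6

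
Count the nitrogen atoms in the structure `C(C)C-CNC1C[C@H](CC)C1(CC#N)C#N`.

The symbol for nitrogen appears 3 times in the SMILES.

3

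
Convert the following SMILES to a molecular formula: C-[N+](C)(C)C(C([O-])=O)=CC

Heavy atoms from the SMILES: 7 C, 1 N, 2 O.
Implicit hydrogens by atom environment:
  4 × C: 3 H each → 12
  2 × C: no H
  1 × C: 1 H
  1 × N (charge +1): no H
  1 × O: no H
  1 × O (charge -1): no H
  Total hydrogens = 13.
Molecular formula: C7H13NO2

C7H13NO2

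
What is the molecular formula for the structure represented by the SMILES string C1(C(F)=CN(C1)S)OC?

C5H8FNOS

Heavy atoms from the SMILES: 5 C, 1 F, 1 N, 1 O, 1 S.
Implicit hydrogens by atom environment:
  2 × C: 1 H each → 2
  1 × C: 3 H
  1 × C: 2 H
  1 × C: no H
  1 × F: no H
  1 × N: no H
  1 × O: no H
  1 × S: 1 H
  Total hydrogens = 8.
Molecular formula: C5H8FNOS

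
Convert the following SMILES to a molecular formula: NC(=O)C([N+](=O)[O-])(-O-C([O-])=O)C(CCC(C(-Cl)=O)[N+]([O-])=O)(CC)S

Heavy atoms from the SMILES: 10 C, 1 Cl, 3 N, 9 O, 1 S.
Implicit hydrogens by atom environment:
  6 × O: no H
  5 × C: no H
  3 × C: 2 H each → 6
  3 × O (charge -1): no H
  2 × N (charge +1): no H
  1 × C: 3 H
  1 × C: 1 H
  1 × Cl: no H
  1 × N: 2 H
  1 × S: 1 H
  Total hydrogens = 13.
Net charge -1.
Molecular formula: C10H13ClN3O9S-

C10H13ClN3O9S-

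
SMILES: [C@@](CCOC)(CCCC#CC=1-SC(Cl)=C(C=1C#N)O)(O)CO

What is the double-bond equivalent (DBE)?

Molecular formula from the SMILES: C15H18ClNO4S.
DoU = (2C + 2 + N − H − X)/2 = (2·15 + 2 + 1 − 18 − 1)/2 = 14/2 = 7.
(Structurally: 1 ring(s) + 6 π bond(s) = 7.)

7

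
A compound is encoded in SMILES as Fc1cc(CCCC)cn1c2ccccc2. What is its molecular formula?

Heavy atoms from the SMILES: 14 C, 1 F, 1 N.
Implicit hydrogens by atom environment:
  7 × C (aromatic): 1 H each → 7
  3 × C: 2 H each → 6
  3 × C (aromatic): no H
  1 × C: 3 H
  1 × F: no H
  1 × N (aromatic): no H
  Total hydrogens = 16.
Molecular formula: C14H16FN

C14H16FN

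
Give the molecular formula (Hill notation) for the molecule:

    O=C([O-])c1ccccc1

C7H5O2-

Heavy atoms from the SMILES: 7 C, 2 O.
Implicit hydrogens by atom environment:
  5 × C (aromatic): 1 H each → 5
  1 × C (aromatic): no H
  1 × C: no H
  1 × O: no H
  1 × O (charge -1): no H
  Total hydrogens = 5.
Net charge -1.
Molecular formula: C7H5O2-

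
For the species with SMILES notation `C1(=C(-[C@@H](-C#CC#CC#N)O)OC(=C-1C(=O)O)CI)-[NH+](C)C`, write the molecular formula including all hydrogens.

C14H12IN2O4+

Heavy atoms from the SMILES: 14 C, 1 I, 2 N, 4 O.
Implicit hydrogens by atom environment:
  6 × C: no H
  4 × C (aromatic): no H
  2 × C: 3 H each → 6
  2 × O: 1 H each → 2
  1 × C: 2 H
  1 × C: 1 H
  1 × I: no H
  1 × N (charge +1): 1 H
  1 × N: no H
  1 × O (aromatic): no H
  1 × O: no H
  Total hydrogens = 12.
Net charge +1.
Molecular formula: C14H12IN2O4+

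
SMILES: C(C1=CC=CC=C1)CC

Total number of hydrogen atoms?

Hydrogens are implicit in SMILES; fill each atom to its normal valence:
  5 × C (aromatic): 1 H each → 5
  2 × C: 2 H each → 4
  1 × C: 3 H
  1 × C (aromatic): no H
  Total hydrogens = 12.

12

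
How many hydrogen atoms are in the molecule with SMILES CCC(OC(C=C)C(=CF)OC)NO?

16

Hydrogens are implicit in SMILES; fill each atom to its normal valence:
  4 × C: 1 H each → 4
  2 × C: 3 H each → 6
  2 × C: 2 H each → 4
  2 × O: no H
  1 × C: no H
  1 × F: no H
  1 × N: 1 H
  1 × O: 1 H
  Total hydrogens = 16.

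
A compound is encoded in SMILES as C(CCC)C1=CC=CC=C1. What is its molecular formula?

Heavy atoms from the SMILES: 10 C.
Implicit hydrogens by atom environment:
  5 × C (aromatic): 1 H each → 5
  3 × C: 2 H each → 6
  1 × C: 3 H
  1 × C (aromatic): no H
  Total hydrogens = 14.
Molecular formula: C10H14

C10H14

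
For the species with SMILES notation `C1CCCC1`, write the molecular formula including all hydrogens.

C5H10

Heavy atoms from the SMILES: 5 C.
Implicit hydrogens by atom environment:
  5 × C: 2 H each → 10
  Total hydrogens = 10.
Molecular formula: C5H10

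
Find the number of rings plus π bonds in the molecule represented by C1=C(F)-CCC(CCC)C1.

2

Molecular formula from the SMILES: C9H15F.
DoU = (2C + 2 + N − H − X)/2 = (2·9 + 2 + 0 − 15 − 1)/2 = 4/2 = 2.
(Structurally: 1 ring(s) + 1 π bond(s) = 2.)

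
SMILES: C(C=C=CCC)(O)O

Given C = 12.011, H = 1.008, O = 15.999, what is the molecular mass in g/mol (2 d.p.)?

Molecular formula: C6H10O2.
M = 6×12.011 + 10×1.008 + 2×15.999 = 114.14 g/mol.

114.14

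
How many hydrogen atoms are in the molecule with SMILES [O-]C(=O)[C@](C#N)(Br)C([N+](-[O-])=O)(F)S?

1

Hydrogens are implicit in SMILES; fill each atom to its normal valence:
  4 × C: no H
  2 × O: no H
  2 × O (charge -1): no H
  1 × Br: no H
  1 × F: no H
  1 × N (charge +1): no H
  1 × N: no H
  1 × S: 1 H
  Total hydrogens = 1.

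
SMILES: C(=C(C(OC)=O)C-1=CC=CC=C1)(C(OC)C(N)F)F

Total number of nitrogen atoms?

1

The symbol for nitrogen appears 1 time in the SMILES.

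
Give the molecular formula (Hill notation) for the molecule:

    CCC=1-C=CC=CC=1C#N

C9H9N

Heavy atoms from the SMILES: 9 C, 1 N.
Implicit hydrogens by atom environment:
  4 × C (aromatic): 1 H each → 4
  2 × C (aromatic): no H
  1 × C: 3 H
  1 × C: 2 H
  1 × C: no H
  1 × N: no H
  Total hydrogens = 9.
Molecular formula: C9H9N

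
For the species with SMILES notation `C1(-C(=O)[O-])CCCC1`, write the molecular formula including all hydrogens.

C6H9O2-

Heavy atoms from the SMILES: 6 C, 2 O.
Implicit hydrogens by atom environment:
  4 × C: 2 H each → 8
  1 × C: 1 H
  1 × C: no H
  1 × O: no H
  1 × O (charge -1): no H
  Total hydrogens = 9.
Net charge -1.
Molecular formula: C6H9O2-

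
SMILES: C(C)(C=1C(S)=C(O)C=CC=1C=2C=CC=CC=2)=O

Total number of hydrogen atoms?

Hydrogens are implicit in SMILES; fill each atom to its normal valence:
  7 × C (aromatic): 1 H each → 7
  5 × C (aromatic): no H
  1 × C: 3 H
  1 × C: no H
  1 × O: 1 H
  1 × O: no H
  1 × S: 1 H
  Total hydrogens = 12.

12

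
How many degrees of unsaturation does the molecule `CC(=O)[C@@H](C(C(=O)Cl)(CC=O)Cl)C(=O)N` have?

Molecular formula from the SMILES: C8H9Cl2NO4.
DoU = (2C + 2 + N − H − X)/2 = (2·8 + 2 + 1 − 9 − 2)/2 = 8/2 = 4.
(Structurally: 0 ring(s) + 4 π bond(s) = 4.)

4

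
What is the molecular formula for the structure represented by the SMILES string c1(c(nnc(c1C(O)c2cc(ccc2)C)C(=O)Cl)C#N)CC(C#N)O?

Heavy atoms from the SMILES: 17 C, 1 Cl, 4 N, 3 O.
Implicit hydrogens by atom environment:
  6 × C (aromatic): no H
  4 × C (aromatic): 1 H each → 4
  3 × C: no H
  2 × C: 1 H each → 2
  2 × N (aromatic): no H
  2 × N: no H
  2 × O: 1 H each → 2
  1 × C: 3 H
  1 × C: 2 H
  1 × Cl: no H
  1 × O: no H
  Total hydrogens = 13.
Molecular formula: C17H13ClN4O3

C17H13ClN4O3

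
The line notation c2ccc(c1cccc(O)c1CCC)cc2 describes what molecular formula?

Heavy atoms from the SMILES: 15 C, 1 O.
Implicit hydrogens by atom environment:
  8 × C (aromatic): 1 H each → 8
  4 × C (aromatic): no H
  2 × C: 2 H each → 4
  1 × C: 3 H
  1 × O: 1 H
  Total hydrogens = 16.
Molecular formula: C15H16O

C15H16O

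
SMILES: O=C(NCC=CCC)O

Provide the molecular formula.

Heavy atoms from the SMILES: 6 C, 1 N, 2 O.
Implicit hydrogens by atom environment:
  2 × C: 2 H each → 4
  2 × C: 1 H each → 2
  1 × C: 3 H
  1 × C: no H
  1 × N: 1 H
  1 × O: 1 H
  1 × O: no H
  Total hydrogens = 11.
Molecular formula: C6H11NO2

C6H11NO2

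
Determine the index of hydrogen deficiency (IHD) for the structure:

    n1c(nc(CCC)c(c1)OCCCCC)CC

4

Molecular formula from the SMILES: C14H24N2O.
DoU = (2C + 2 + N − H − X)/2 = (2·14 + 2 + 2 − 24 − 0)/2 = 8/2 = 4.
(Structurally: 1 ring(s) + 3 π bond(s) = 4.)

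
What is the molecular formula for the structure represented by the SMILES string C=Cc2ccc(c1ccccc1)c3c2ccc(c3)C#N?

C19H13N

Heavy atoms from the SMILES: 19 C, 1 N.
Implicit hydrogens by atom environment:
  10 × C (aromatic): 1 H each → 10
  6 × C (aromatic): no H
  1 × C: 2 H
  1 × C: 1 H
  1 × C: no H
  1 × N: no H
  Total hydrogens = 13.
Molecular formula: C19H13N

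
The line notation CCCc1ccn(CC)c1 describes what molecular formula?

Heavy atoms from the SMILES: 9 C, 1 N.
Implicit hydrogens by atom environment:
  3 × C: 2 H each → 6
  3 × C (aromatic): 1 H each → 3
  2 × C: 3 H each → 6
  1 × C (aromatic): no H
  1 × N (aromatic): no H
  Total hydrogens = 15.
Molecular formula: C9H15N

C9H15N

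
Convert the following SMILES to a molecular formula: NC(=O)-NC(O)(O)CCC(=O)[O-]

C5H9N2O5-

Heavy atoms from the SMILES: 5 C, 2 N, 5 O.
Implicit hydrogens by atom environment:
  3 × C: no H
  2 × C: 2 H each → 4
  2 × O: 1 H each → 2
  2 × O: no H
  1 × N: 2 H
  1 × N: 1 H
  1 × O (charge -1): no H
  Total hydrogens = 9.
Net charge -1.
Molecular formula: C5H9N2O5-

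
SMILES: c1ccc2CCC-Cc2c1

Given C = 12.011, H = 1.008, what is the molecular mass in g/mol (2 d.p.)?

Molecular formula: C10H12.
M = 10×12.011 + 12×1.008 = 132.21 g/mol.

132.21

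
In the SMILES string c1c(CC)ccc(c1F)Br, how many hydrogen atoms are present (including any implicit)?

Hydrogens are implicit in SMILES; fill each atom to its normal valence:
  3 × C (aromatic): 1 H each → 3
  3 × C (aromatic): no H
  1 × Br: no H
  1 × C: 3 H
  1 × C: 2 H
  1 × F: no H
  Total hydrogens = 8.

8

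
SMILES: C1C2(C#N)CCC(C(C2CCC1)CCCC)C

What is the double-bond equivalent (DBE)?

Molecular formula from the SMILES: C16H27N.
DoU = (2C + 2 + N − H − X)/2 = (2·16 + 2 + 1 − 27 − 0)/2 = 8/2 = 4.
(Structurally: 2 ring(s) + 2 π bond(s) = 4.)

4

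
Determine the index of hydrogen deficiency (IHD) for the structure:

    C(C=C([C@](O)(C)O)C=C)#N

4

Molecular formula from the SMILES: C7H9NO2.
DoU = (2C + 2 + N − H − X)/2 = (2·7 + 2 + 1 − 9 − 0)/2 = 8/2 = 4.
(Structurally: 0 ring(s) + 4 π bond(s) = 4.)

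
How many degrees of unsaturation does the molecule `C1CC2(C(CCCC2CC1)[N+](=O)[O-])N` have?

Molecular formula from the SMILES: C10H18N2O2.
DoU = (2C + 2 + N − H − X)/2 = (2·10 + 2 + 2 − 18 − 0)/2 = 6/2 = 3.
(Structurally: 2 ring(s) + 1 π bond(s) = 3.)

3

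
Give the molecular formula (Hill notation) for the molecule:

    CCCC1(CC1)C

C7H14

Heavy atoms from the SMILES: 7 C.
Implicit hydrogens by atom environment:
  4 × C: 2 H each → 8
  2 × C: 3 H each → 6
  1 × C: no H
  Total hydrogens = 14.
Molecular formula: C7H14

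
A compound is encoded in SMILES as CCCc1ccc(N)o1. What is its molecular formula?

Heavy atoms from the SMILES: 7 C, 1 N, 1 O.
Implicit hydrogens by atom environment:
  2 × C: 2 H each → 4
  2 × C (aromatic): 1 H each → 2
  2 × C (aromatic): no H
  1 × C: 3 H
  1 × N: 2 H
  1 × O (aromatic): no H
  Total hydrogens = 11.
Molecular formula: C7H11NO

C7H11NO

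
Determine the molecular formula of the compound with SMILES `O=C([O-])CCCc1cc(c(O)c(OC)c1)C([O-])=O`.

[C12H12O6]2-

Heavy atoms from the SMILES: 12 C, 6 O.
Implicit hydrogens by atom environment:
  4 × C (aromatic): no H
  3 × C: 2 H each → 6
  3 × O: no H
  2 × C (aromatic): 1 H each → 2
  2 × C: no H
  2 × O (charge -1): no H
  1 × C: 3 H
  1 × O: 1 H
  Total hydrogens = 12.
Net charge -2.
Molecular formula: [C12H12O6]2-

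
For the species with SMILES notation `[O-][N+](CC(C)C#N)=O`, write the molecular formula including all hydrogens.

C4H6N2O2

Heavy atoms from the SMILES: 4 C, 2 N, 2 O.
Implicit hydrogens by atom environment:
  1 × C: 3 H
  1 × C: 2 H
  1 × C: 1 H
  1 × C: no H
  1 × N: no H
  1 × N (charge +1): no H
  1 × O: no H
  1 × O (charge -1): no H
  Total hydrogens = 6.
Molecular formula: C4H6N2O2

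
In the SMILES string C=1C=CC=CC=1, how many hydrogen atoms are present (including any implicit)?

6

Hydrogens are implicit in SMILES; fill each atom to its normal valence:
  6 × C (aromatic): 1 H each → 6
  Total hydrogens = 6.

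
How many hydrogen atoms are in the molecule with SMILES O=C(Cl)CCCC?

9

Hydrogens are implicit in SMILES; fill each atom to its normal valence:
  3 × C: 2 H each → 6
  1 × C: 3 H
  1 × C: no H
  1 × Cl: no H
  1 × O: no H
  Total hydrogens = 9.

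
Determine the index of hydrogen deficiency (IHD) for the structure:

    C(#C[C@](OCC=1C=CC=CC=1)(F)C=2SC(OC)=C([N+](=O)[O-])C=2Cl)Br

10

Molecular formula from the SMILES: C15H10BrClFNO4S.
DoU = (2C + 2 + N − H − X)/2 = (2·15 + 2 + 1 − 10 − 3)/2 = 20/2 = 10.
(Structurally: 2 ring(s) + 8 π bond(s) = 10.)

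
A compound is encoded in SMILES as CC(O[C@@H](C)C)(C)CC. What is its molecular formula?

C8H18O

Heavy atoms from the SMILES: 8 C, 1 O.
Implicit hydrogens by atom environment:
  5 × C: 3 H each → 15
  1 × C: 2 H
  1 × C: 1 H
  1 × C: no H
  1 × O: no H
  Total hydrogens = 18.
Molecular formula: C8H18O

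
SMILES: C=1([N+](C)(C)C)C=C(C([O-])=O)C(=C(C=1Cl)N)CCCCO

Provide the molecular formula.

C14H21ClN2O3

Heavy atoms from the SMILES: 14 C, 1 Cl, 2 N, 3 O.
Implicit hydrogens by atom environment:
  5 × C (aromatic): no H
  4 × C: 2 H each → 8
  3 × C: 3 H each → 9
  1 × C (aromatic): 1 H
  1 × C: no H
  1 × Cl: no H
  1 × N: 2 H
  1 × N (charge +1): no H
  1 × O: 1 H
  1 × O: no H
  1 × O (charge -1): no H
  Total hydrogens = 21.
Molecular formula: C14H21ClN2O3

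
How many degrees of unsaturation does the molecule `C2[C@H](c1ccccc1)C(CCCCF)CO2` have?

5

Molecular formula from the SMILES: C14H19FO.
DoU = (2C + 2 + N − H − X)/2 = (2·14 + 2 + 0 − 19 − 1)/2 = 10/2 = 5.
(Structurally: 2 ring(s) + 3 π bond(s) = 5.)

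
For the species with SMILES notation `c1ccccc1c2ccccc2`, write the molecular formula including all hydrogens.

Heavy atoms from the SMILES: 12 C.
Implicit hydrogens by atom environment:
  10 × C (aromatic): 1 H each → 10
  2 × C (aromatic): no H
  Total hydrogens = 10.
Molecular formula: C12H10

C12H10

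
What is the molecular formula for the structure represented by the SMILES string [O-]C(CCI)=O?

C3H4IO2-

Heavy atoms from the SMILES: 3 C, 1 I, 2 O.
Implicit hydrogens by atom environment:
  2 × C: 2 H each → 4
  1 × C: no H
  1 × I: no H
  1 × O: no H
  1 × O (charge -1): no H
  Total hydrogens = 4.
Net charge -1.
Molecular formula: C3H4IO2-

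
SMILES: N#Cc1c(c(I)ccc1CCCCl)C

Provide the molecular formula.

C11H11ClIN

Heavy atoms from the SMILES: 11 C, 1 Cl, 1 I, 1 N.
Implicit hydrogens by atom environment:
  4 × C (aromatic): no H
  3 × C: 2 H each → 6
  2 × C (aromatic): 1 H each → 2
  1 × C: 3 H
  1 × C: no H
  1 × Cl: no H
  1 × I: no H
  1 × N: no H
  Total hydrogens = 11.
Molecular formula: C11H11ClIN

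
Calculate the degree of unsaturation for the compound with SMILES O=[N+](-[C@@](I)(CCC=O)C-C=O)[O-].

Molecular formula from the SMILES: C6H8INO4.
DoU = (2C + 2 + N − H − X)/2 = (2·6 + 2 + 1 − 8 − 1)/2 = 6/2 = 3.
(Structurally: 0 ring(s) + 3 π bond(s) = 3.)

3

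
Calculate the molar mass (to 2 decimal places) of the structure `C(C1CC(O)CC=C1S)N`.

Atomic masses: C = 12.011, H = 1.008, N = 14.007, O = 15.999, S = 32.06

159.25

Molecular formula: C7H13NOS.
M = 7×12.011 + 13×1.008 + 1×14.007 + 1×15.999 + 1×32.06 = 159.25 g/mol.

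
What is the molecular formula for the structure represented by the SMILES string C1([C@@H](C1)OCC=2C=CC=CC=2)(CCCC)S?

C14H20OS

Heavy atoms from the SMILES: 14 C, 1 O, 1 S.
Implicit hydrogens by atom environment:
  5 × C: 2 H each → 10
  5 × C (aromatic): 1 H each → 5
  1 × C: 3 H
  1 × C: 1 H
  1 × C: no H
  1 × C (aromatic): no H
  1 × O: no H
  1 × S: 1 H
  Total hydrogens = 20.
Molecular formula: C14H20OS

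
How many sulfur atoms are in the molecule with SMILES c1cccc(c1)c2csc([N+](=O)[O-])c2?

1

The symbol for sulfur appears 1 time in the SMILES.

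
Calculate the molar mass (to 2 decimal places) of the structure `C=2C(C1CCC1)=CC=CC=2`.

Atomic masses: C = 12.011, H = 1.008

Molecular formula: C10H12.
M = 10×12.011 + 12×1.008 = 132.21 g/mol.

132.21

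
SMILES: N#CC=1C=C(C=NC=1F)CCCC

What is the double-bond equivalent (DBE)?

Molecular formula from the SMILES: C10H11FN2.
DoU = (2C + 2 + N − H − X)/2 = (2·10 + 2 + 2 − 11 − 1)/2 = 12/2 = 6.
(Structurally: 1 ring(s) + 5 π bond(s) = 6.)

6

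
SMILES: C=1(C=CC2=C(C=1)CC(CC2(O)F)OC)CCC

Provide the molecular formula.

C14H19FO2

Heavy atoms from the SMILES: 14 C, 1 F, 2 O.
Implicit hydrogens by atom environment:
  4 × C: 2 H each → 8
  3 × C (aromatic): 1 H each → 3
  3 × C (aromatic): no H
  2 × C: 3 H each → 6
  1 × C: 1 H
  1 × C: no H
  1 × F: no H
  1 × O: 1 H
  1 × O: no H
  Total hydrogens = 19.
Molecular formula: C14H19FO2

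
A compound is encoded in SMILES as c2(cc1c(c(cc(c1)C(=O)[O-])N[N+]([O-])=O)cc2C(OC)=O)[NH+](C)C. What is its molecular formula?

Heavy atoms from the SMILES: 15 C, 3 N, 6 O.
Implicit hydrogens by atom environment:
  6 × C (aromatic): no H
  4 × C (aromatic): 1 H each → 4
  4 × O: no H
  3 × C: 3 H each → 9
  2 × C: no H
  2 × O (charge -1): no H
  1 × N: 1 H
  1 × N (charge +1): 1 H
  1 × N (charge +1): no H
  Total hydrogens = 15.
Molecular formula: C15H15N3O6

C15H15N3O6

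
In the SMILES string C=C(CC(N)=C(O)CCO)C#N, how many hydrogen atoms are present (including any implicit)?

Hydrogens are implicit in SMILES; fill each atom to its normal valence:
  4 × C: 2 H each → 8
  4 × C: no H
  2 × O: 1 H each → 2
  1 × N: 2 H
  1 × N: no H
  Total hydrogens = 12.

12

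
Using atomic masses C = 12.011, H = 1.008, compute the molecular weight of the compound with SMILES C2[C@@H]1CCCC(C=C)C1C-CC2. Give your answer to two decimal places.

Molecular formula: C12H20.
M = 12×12.011 + 20×1.008 = 164.29 g/mol.

164.29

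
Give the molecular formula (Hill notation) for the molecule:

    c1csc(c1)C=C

Heavy atoms from the SMILES: 6 C, 1 S.
Implicit hydrogens by atom environment:
  3 × C (aromatic): 1 H each → 3
  1 × C: 2 H
  1 × C: 1 H
  1 × C (aromatic): no H
  1 × S (aromatic): no H
  Total hydrogens = 6.
Molecular formula: C6H6S

C6H6S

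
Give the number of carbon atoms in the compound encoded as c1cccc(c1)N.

The symbol for carbon appears 6 times in the SMILES. Lowercase c denotes aromatic carbon and counts toward C.

6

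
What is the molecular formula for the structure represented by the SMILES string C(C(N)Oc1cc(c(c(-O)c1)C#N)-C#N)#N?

Heavy atoms from the SMILES: 10 C, 4 N, 2 O.
Implicit hydrogens by atom environment:
  4 × C (aromatic): no H
  3 × C: no H
  3 × N: no H
  2 × C (aromatic): 1 H each → 2
  1 × C: 1 H
  1 × N: 2 H
  1 × O: 1 H
  1 × O: no H
  Total hydrogens = 6.
Molecular formula: C10H6N4O2

C10H6N4O2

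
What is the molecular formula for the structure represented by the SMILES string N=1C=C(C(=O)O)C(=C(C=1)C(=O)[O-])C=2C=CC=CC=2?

Heavy atoms from the SMILES: 13 C, 1 N, 4 O.
Implicit hydrogens by atom environment:
  7 × C (aromatic): 1 H each → 7
  4 × C (aromatic): no H
  2 × C: no H
  2 × O: no H
  1 × N (aromatic): no H
  1 × O: 1 H
  1 × O (charge -1): no H
  Total hydrogens = 8.
Net charge -1.
Molecular formula: C13H8NO4-

C13H8NO4-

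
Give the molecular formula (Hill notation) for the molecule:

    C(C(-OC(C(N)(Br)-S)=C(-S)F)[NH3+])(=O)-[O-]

Heavy atoms from the SMILES: 1 Br, 5 C, 1 F, 2 N, 3 O, 2 S.
Implicit hydrogens by atom environment:
  4 × C: no H
  2 × O: no H
  2 × S: 1 H each → 2
  1 × Br: no H
  1 × C: 1 H
  1 × F: no H
  1 × N (charge +1): 3 H
  1 × N: 2 H
  1 × O (charge -1): no H
  Total hydrogens = 8.
Molecular formula: C5H8BrFN2O3S2

C5H8BrFN2O3S2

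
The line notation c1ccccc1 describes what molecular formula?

Heavy atoms from the SMILES: 6 C.
Implicit hydrogens by atom environment:
  6 × C (aromatic): 1 H each → 6
  Total hydrogens = 6.
Molecular formula: C6H6

C6H6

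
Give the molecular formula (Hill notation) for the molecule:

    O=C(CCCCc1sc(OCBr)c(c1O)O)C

C11H15BrO4S

Heavy atoms from the SMILES: 1 Br, 11 C, 4 O, 1 S.
Implicit hydrogens by atom environment:
  5 × C: 2 H each → 10
  4 × C (aromatic): no H
  2 × O: 1 H each → 2
  2 × O: no H
  1 × Br: no H
  1 × C: 3 H
  1 × C: no H
  1 × S (aromatic): no H
  Total hydrogens = 15.
Molecular formula: C11H15BrO4S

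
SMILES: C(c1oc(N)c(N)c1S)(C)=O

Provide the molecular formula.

C6H8N2O2S

Heavy atoms from the SMILES: 6 C, 2 N, 2 O, 1 S.
Implicit hydrogens by atom environment:
  4 × C (aromatic): no H
  2 × N: 2 H each → 4
  1 × C: 3 H
  1 × C: no H
  1 × O (aromatic): no H
  1 × O: no H
  1 × S: 1 H
  Total hydrogens = 8.
Molecular formula: C6H8N2O2S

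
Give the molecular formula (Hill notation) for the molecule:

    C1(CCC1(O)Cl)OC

C5H9ClO2

Heavy atoms from the SMILES: 5 C, 1 Cl, 2 O.
Implicit hydrogens by atom environment:
  2 × C: 2 H each → 4
  1 × C: 3 H
  1 × C: 1 H
  1 × C: no H
  1 × Cl: no H
  1 × O: 1 H
  1 × O: no H
  Total hydrogens = 9.
Molecular formula: C5H9ClO2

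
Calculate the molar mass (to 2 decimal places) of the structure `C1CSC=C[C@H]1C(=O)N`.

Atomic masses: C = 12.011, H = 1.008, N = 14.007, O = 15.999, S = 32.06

Molecular formula: C6H9NOS.
M = 6×12.011 + 9×1.008 + 1×14.007 + 1×15.999 + 1×32.06 = 143.20 g/mol.

143.20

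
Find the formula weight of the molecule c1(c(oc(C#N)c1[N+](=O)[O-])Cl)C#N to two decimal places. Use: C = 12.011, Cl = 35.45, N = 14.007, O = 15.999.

197.53

Molecular formula: C6ClN3O3.
M = 6×12.011 + 1×35.45 + 3×14.007 + 3×15.999 = 197.53 g/mol.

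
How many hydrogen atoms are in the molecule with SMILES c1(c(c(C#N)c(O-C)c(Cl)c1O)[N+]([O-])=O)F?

4

Hydrogens are implicit in SMILES; fill each atom to its normal valence:
  6 × C (aromatic): no H
  2 × O: no H
  1 × C: 3 H
  1 × C: no H
  1 × Cl: no H
  1 × F: no H
  1 × N (charge +1): no H
  1 × N: no H
  1 × O: 1 H
  1 × O (charge -1): no H
  Total hydrogens = 4.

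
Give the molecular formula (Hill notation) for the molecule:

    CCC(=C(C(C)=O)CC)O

Heavy atoms from the SMILES: 8 C, 2 O.
Implicit hydrogens by atom environment:
  3 × C: 3 H each → 9
  3 × C: no H
  2 × C: 2 H each → 4
  1 × O: 1 H
  1 × O: no H
  Total hydrogens = 14.
Molecular formula: C8H14O2

C8H14O2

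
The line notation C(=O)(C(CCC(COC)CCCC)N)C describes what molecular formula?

Heavy atoms from the SMILES: 12 C, 1 N, 2 O.
Implicit hydrogens by atom environment:
  6 × C: 2 H each → 12
  3 × C: 3 H each → 9
  2 × C: 1 H each → 2
  2 × O: no H
  1 × C: no H
  1 × N: 2 H
  Total hydrogens = 25.
Molecular formula: C12H25NO2

C12H25NO2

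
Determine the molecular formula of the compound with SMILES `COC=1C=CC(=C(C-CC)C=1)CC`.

C12H18O

Heavy atoms from the SMILES: 12 C, 1 O.
Implicit hydrogens by atom environment:
  3 × C: 3 H each → 9
  3 × C: 2 H each → 6
  3 × C (aromatic): 1 H each → 3
  3 × C (aromatic): no H
  1 × O: no H
  Total hydrogens = 18.
Molecular formula: C12H18O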